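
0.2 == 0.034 False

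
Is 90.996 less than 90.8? No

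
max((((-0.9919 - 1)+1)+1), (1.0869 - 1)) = 0.0869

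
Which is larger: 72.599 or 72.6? 72.6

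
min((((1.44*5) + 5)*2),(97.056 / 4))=24.264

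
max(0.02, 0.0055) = 0.02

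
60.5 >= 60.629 False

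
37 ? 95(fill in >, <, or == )<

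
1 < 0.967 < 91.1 False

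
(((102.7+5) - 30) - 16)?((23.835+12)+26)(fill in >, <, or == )<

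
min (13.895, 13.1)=13.1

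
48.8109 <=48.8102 False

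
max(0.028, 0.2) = 0.2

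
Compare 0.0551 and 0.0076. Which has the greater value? 0.0551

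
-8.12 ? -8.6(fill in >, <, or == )>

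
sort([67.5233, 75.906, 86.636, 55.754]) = [55.754, 67.5233, 75.906, 86.636]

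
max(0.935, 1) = 1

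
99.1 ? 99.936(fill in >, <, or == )<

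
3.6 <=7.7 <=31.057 True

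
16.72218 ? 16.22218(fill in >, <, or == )>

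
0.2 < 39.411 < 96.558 True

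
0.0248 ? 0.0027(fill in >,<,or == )>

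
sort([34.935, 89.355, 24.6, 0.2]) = [0.2, 24.6, 34.935, 89.355]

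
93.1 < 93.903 True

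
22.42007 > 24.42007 False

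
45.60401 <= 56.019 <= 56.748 True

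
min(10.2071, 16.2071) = 10.2071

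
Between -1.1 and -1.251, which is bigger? -1.1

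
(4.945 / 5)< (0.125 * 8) True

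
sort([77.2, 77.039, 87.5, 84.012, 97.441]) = [77.039, 77.2, 84.012, 87.5, 97.441]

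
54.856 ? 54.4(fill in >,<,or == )>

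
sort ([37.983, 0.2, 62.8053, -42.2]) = [-42.2, 0.2, 37.983, 62.8053]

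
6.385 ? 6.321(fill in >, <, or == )>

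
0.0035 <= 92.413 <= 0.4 False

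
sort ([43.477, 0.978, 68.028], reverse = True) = [68.028, 43.477, 0.978]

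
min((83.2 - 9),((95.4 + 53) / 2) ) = 74.2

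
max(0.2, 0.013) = 0.2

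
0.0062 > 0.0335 False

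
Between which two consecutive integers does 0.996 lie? 0 and 1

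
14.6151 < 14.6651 True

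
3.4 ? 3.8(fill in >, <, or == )<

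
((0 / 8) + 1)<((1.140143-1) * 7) False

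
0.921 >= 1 False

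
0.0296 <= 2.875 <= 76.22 True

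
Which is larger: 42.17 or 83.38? 83.38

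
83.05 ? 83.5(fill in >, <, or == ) <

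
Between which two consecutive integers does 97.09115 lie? 97 and 98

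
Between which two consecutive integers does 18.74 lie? 18 and 19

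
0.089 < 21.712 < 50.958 True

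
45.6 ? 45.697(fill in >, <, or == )<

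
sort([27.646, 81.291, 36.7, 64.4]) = [27.646, 36.7, 64.4, 81.291]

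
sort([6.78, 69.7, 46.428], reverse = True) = [69.7, 46.428, 6.78]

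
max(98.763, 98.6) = 98.763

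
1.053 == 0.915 False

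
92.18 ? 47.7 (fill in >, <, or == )>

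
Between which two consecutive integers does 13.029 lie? 13 and 14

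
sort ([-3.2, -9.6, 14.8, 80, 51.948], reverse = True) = [80, 51.948, 14.8, -3.2, -9.6]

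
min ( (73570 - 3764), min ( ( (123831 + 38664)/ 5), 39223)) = 32499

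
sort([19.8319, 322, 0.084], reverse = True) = [322, 19.8319, 0.084]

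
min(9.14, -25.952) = -25.952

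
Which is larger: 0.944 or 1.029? 1.029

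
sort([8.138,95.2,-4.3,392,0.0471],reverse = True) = [392,95.2,8.138,0.0471,-4.3]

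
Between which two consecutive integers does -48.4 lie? -49 and -48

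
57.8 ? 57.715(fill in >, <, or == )>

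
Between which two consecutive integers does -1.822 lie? -2 and -1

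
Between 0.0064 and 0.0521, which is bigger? 0.0521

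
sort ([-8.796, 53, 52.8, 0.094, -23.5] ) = [-23.5, -8.796, 0.094, 52.8, 53]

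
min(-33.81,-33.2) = -33.81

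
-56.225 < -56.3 False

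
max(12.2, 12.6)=12.6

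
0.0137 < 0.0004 False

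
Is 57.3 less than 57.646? Yes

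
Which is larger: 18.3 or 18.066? 18.3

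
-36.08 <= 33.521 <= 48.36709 True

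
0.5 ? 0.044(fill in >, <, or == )>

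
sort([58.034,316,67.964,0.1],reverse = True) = [316,67.964,58.034,0.1]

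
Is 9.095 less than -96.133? No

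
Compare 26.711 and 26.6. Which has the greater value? 26.711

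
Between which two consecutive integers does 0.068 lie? 0 and 1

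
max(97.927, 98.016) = 98.016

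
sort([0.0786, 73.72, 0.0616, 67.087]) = [0.0616, 0.0786, 67.087, 73.72]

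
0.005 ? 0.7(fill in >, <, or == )<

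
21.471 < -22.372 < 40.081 False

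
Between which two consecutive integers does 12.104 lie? 12 and 13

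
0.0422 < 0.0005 False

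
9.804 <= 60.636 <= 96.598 True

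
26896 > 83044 False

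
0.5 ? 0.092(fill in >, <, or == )>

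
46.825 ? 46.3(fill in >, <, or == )>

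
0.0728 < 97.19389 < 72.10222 False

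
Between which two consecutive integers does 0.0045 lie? 0 and 1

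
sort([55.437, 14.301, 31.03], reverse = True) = [55.437, 31.03, 14.301]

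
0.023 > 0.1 False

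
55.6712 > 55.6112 True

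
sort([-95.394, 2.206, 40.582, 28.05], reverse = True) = [40.582, 28.05, 2.206, -95.394]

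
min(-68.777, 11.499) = -68.777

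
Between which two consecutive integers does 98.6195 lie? 98 and 99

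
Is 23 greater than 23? No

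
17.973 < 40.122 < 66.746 True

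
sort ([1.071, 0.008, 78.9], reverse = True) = [78.9, 1.071, 0.008]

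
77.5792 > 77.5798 False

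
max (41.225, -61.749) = 41.225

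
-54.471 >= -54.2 False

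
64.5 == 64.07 False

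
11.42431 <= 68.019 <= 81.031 True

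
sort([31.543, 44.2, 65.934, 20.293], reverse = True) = [65.934, 44.2, 31.543, 20.293]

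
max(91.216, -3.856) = 91.216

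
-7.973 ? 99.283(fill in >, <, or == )<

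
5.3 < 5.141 False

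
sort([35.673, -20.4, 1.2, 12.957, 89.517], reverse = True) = [89.517, 35.673, 12.957, 1.2, -20.4]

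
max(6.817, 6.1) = 6.817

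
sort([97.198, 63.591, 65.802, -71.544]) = [-71.544, 63.591, 65.802, 97.198]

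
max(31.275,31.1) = 31.275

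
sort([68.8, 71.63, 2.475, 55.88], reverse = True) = [71.63, 68.8, 55.88, 2.475]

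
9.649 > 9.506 True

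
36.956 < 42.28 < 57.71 True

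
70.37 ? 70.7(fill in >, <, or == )<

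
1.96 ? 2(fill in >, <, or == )<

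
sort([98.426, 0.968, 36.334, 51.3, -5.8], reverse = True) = [98.426, 51.3, 36.334, 0.968, -5.8]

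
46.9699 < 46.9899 True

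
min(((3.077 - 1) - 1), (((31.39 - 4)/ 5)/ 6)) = 0.913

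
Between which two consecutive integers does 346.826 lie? 346 and 347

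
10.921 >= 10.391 True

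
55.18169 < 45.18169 False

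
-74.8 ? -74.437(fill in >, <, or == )<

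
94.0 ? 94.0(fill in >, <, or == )==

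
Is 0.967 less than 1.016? Yes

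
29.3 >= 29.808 False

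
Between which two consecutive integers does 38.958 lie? 38 and 39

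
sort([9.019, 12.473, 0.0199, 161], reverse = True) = [161, 12.473, 9.019, 0.0199]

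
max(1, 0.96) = 1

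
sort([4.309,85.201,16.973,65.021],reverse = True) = [85.201,65.021,16.973,4.309]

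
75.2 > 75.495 False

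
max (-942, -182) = -182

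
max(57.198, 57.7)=57.7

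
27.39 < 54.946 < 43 False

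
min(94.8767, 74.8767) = 74.8767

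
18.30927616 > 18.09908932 True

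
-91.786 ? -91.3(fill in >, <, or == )<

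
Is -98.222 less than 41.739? Yes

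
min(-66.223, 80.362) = -66.223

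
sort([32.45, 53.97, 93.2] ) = [32.45, 53.97, 93.2]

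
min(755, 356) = 356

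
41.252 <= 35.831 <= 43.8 False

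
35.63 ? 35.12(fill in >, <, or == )>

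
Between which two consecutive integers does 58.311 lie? 58 and 59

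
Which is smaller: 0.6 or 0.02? 0.02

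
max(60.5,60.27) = 60.5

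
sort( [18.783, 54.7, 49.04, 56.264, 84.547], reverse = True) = [84.547, 56.264, 54.7, 49.04, 18.783]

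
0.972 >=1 False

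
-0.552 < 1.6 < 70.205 True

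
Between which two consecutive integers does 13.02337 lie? 13 and 14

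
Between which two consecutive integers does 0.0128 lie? 0 and 1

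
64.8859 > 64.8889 False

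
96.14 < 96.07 False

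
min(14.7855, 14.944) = 14.7855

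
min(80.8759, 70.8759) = 70.8759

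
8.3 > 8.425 False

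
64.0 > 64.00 False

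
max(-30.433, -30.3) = -30.3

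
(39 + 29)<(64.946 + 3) False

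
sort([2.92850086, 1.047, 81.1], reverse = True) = [81.1, 2.92850086, 1.047]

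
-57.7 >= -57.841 True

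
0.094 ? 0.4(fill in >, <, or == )<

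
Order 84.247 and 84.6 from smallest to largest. 84.247, 84.6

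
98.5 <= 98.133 False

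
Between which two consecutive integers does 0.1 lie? 0 and 1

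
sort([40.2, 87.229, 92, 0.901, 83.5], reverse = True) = [92, 87.229, 83.5, 40.2, 0.901]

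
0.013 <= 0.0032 False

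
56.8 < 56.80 False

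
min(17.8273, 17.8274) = 17.8273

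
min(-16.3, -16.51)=-16.51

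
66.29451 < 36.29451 False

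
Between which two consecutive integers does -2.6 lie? -3 and -2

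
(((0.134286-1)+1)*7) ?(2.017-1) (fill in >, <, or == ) <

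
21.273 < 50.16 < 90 True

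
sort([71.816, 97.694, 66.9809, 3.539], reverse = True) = [97.694, 71.816, 66.9809, 3.539]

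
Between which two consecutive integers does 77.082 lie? 77 and 78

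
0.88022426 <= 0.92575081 True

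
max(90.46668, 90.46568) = 90.46668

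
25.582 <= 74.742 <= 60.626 False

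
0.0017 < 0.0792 True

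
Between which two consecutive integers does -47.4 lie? -48 and -47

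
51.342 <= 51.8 True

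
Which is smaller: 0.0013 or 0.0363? 0.0013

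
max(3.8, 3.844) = 3.844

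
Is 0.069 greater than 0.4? No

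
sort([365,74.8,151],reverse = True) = [365,151,74.8]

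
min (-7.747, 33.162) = -7.747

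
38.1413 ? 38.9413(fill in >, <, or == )<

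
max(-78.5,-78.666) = -78.5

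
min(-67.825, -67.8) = -67.825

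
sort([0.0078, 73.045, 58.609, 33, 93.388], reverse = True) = [93.388, 73.045, 58.609, 33, 0.0078]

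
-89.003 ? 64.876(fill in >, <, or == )<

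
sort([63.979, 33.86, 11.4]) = [11.4, 33.86, 63.979]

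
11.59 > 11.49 True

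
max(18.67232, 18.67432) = 18.67432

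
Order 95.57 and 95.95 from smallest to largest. 95.57, 95.95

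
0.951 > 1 False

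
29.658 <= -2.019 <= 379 False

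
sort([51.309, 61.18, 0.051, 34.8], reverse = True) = [61.18, 51.309, 34.8, 0.051]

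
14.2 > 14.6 False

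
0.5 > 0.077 True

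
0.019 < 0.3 True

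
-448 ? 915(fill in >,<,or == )<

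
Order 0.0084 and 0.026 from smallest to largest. 0.0084,0.026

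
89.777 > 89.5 True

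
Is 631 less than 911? Yes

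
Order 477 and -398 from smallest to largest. -398, 477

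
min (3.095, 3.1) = 3.095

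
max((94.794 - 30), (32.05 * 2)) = 64.794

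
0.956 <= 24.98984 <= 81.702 True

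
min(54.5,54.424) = 54.424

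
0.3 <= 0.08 False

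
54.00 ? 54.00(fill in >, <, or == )==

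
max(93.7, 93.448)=93.7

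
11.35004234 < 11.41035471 True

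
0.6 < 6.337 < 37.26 True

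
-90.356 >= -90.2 False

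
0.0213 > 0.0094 True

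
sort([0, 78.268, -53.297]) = [-53.297, 0, 78.268]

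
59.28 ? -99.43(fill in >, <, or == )>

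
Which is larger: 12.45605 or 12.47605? 12.47605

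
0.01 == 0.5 False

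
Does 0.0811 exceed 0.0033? Yes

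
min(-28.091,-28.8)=-28.8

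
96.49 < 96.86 True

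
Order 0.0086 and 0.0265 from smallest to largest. 0.0086, 0.0265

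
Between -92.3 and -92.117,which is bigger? -92.117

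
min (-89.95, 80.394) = -89.95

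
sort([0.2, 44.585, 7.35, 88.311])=[0.2, 7.35, 44.585, 88.311]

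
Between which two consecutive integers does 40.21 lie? 40 and 41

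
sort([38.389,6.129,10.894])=[6.129,10.894,38.389]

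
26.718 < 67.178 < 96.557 True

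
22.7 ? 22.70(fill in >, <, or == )==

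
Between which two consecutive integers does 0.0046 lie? 0 and 1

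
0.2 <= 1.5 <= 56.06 True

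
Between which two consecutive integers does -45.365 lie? -46 and -45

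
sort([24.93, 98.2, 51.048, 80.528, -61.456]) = [-61.456, 24.93, 51.048, 80.528, 98.2]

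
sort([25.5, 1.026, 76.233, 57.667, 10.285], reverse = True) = [76.233, 57.667, 25.5, 10.285, 1.026]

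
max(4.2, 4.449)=4.449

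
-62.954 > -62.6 False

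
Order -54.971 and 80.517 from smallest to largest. -54.971, 80.517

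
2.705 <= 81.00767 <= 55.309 False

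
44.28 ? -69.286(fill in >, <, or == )>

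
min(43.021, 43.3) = 43.021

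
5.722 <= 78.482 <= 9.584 False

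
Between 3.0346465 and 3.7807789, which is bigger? 3.7807789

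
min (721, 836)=721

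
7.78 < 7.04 False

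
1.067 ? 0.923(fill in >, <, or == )>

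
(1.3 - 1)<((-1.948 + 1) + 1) False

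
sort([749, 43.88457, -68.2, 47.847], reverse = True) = [749, 47.847, 43.88457, -68.2]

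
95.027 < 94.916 False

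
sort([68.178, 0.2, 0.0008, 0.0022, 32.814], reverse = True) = [68.178, 32.814, 0.2, 0.0022, 0.0008]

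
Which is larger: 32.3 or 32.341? 32.341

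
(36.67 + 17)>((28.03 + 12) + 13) True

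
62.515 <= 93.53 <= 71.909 False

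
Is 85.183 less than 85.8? Yes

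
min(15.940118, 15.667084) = 15.667084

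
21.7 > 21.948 False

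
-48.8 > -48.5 False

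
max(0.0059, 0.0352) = 0.0352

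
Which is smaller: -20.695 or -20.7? -20.7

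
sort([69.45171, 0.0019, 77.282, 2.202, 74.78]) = [0.0019, 2.202, 69.45171, 74.78, 77.282]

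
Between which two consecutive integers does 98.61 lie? 98 and 99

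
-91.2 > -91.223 True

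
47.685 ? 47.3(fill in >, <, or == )>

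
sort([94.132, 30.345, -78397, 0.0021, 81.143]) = [-78397, 0.0021, 30.345, 81.143, 94.132]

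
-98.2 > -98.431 True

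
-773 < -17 True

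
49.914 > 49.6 True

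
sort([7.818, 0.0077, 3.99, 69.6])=[0.0077, 3.99, 7.818, 69.6]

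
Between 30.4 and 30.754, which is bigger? 30.754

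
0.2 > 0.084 True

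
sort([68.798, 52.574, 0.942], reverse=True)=[68.798, 52.574, 0.942]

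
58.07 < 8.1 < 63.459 False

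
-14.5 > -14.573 True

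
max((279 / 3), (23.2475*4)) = 93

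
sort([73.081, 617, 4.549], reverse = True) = [617, 73.081, 4.549]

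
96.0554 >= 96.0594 False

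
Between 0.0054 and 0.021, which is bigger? 0.021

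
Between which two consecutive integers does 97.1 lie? 97 and 98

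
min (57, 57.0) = 57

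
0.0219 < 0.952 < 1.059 True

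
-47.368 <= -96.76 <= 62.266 False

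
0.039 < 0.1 True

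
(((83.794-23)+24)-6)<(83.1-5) False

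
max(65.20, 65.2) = 65.2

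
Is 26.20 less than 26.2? No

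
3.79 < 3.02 False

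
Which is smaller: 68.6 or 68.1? 68.1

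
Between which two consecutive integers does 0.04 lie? 0 and 1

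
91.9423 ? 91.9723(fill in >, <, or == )<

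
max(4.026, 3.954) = 4.026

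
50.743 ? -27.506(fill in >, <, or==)>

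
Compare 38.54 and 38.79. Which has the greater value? 38.79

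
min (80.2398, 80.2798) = 80.2398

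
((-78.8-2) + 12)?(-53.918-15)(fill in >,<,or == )>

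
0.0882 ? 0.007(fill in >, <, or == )>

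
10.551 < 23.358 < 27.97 True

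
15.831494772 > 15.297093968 True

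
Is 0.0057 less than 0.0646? Yes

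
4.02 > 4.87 False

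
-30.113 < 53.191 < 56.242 True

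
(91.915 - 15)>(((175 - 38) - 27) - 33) False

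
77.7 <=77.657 False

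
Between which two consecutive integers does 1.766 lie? 1 and 2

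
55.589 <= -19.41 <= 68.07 False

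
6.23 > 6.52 False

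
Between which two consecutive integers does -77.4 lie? -78 and -77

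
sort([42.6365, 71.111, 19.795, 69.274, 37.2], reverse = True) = [71.111, 69.274, 42.6365, 37.2, 19.795]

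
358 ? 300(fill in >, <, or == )>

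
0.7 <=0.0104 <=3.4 False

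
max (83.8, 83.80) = 83.80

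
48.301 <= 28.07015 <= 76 False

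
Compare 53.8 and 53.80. They are equal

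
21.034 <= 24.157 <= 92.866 True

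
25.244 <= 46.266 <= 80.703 True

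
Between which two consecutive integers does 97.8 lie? 97 and 98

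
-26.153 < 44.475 True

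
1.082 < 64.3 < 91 True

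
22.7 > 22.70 False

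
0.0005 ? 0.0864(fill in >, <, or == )<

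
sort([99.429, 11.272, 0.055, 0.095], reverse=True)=[99.429, 11.272, 0.095, 0.055]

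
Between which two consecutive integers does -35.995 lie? -36 and -35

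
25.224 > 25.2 True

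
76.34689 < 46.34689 False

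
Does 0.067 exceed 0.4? No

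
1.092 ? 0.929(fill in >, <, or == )>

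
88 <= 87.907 False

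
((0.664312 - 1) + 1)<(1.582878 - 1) False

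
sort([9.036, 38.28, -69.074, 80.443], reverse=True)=[80.443, 38.28, 9.036, -69.074]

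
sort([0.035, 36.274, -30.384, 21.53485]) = [-30.384, 0.035, 21.53485, 36.274]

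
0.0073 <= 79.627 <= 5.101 False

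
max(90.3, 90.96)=90.96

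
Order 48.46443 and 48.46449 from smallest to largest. 48.46443, 48.46449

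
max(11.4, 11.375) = 11.4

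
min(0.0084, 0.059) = 0.0084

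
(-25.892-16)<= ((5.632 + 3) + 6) True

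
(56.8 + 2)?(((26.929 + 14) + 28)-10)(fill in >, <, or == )<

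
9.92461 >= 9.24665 True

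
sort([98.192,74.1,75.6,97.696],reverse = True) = [98.192,97.696,75.6,74.1]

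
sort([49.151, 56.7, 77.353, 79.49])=[49.151, 56.7, 77.353, 79.49]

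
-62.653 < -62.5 True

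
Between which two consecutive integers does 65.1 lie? 65 and 66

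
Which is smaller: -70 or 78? -70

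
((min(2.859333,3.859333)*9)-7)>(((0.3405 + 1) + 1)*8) True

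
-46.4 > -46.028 False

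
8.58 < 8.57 False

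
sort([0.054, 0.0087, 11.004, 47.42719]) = [0.0087, 0.054, 11.004, 47.42719]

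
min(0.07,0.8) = 0.07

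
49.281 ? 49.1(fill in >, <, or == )>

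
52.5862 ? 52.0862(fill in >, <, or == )>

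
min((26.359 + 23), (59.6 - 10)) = 49.359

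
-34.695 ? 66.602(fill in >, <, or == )<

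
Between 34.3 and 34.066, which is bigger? 34.3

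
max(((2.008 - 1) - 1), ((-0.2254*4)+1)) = 0.0984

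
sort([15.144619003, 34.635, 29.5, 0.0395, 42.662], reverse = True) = [42.662, 34.635, 29.5, 15.144619003, 0.0395]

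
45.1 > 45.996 False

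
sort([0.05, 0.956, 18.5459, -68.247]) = [-68.247, 0.05, 0.956, 18.5459]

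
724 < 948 True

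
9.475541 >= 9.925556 False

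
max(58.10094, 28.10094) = 58.10094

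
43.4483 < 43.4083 False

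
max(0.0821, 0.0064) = 0.0821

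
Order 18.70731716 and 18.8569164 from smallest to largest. 18.70731716, 18.8569164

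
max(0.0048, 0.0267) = 0.0267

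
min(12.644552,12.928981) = 12.644552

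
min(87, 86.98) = 86.98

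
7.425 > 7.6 False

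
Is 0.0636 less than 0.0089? No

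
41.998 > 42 False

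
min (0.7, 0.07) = 0.07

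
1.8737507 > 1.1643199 True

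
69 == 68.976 False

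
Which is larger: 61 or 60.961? 61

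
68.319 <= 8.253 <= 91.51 False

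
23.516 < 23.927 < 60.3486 True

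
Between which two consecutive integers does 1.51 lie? 1 and 2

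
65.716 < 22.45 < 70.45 False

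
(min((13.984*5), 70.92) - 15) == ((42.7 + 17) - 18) False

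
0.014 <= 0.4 True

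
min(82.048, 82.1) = 82.048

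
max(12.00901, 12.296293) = 12.296293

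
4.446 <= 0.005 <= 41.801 False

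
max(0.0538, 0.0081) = 0.0538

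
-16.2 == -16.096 False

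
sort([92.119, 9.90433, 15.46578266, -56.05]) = [-56.05, 9.90433, 15.46578266, 92.119]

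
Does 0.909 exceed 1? No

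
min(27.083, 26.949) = 26.949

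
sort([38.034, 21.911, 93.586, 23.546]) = [21.911, 23.546, 38.034, 93.586]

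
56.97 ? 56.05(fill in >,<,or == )>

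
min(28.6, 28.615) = 28.6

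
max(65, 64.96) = 65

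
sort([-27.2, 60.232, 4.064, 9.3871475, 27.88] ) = [-27.2, 4.064, 9.3871475, 27.88, 60.232]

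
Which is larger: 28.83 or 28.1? 28.83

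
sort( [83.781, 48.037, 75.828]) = [48.037, 75.828, 83.781]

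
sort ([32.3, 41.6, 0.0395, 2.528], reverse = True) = [41.6, 32.3, 2.528, 0.0395]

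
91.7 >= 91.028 True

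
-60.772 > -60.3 False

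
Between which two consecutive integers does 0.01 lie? 0 and 1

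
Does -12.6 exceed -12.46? No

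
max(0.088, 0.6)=0.6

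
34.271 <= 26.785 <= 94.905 False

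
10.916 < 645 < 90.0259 False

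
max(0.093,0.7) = 0.7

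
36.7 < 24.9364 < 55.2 False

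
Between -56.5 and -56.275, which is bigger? -56.275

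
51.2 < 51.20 False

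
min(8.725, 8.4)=8.4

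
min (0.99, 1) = 0.99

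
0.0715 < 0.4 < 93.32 True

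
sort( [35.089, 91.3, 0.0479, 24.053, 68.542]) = [0.0479, 24.053, 35.089, 68.542, 91.3]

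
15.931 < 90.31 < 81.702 False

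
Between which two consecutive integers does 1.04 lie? 1 and 2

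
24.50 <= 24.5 True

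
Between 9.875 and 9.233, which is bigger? 9.875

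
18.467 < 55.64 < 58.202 True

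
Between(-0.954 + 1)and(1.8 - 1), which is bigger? (1.8 - 1)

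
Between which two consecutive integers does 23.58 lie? 23 and 24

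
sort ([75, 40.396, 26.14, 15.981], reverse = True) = [75, 40.396, 26.14, 15.981]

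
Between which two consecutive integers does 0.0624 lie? 0 and 1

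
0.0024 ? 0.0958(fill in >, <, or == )<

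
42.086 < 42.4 True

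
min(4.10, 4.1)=4.10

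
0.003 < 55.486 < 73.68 True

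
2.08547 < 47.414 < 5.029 False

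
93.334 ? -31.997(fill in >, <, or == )>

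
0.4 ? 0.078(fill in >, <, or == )>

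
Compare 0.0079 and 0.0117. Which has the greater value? 0.0117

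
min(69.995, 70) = 69.995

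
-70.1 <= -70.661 False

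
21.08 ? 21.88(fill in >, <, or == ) <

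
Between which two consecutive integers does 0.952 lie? 0 and 1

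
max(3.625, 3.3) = 3.625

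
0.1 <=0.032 False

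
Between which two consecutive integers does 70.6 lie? 70 and 71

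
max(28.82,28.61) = 28.82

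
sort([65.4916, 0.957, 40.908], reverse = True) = [65.4916, 40.908, 0.957]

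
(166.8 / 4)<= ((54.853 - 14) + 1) True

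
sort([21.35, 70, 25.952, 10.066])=[10.066, 21.35, 25.952, 70]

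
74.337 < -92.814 False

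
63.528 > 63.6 False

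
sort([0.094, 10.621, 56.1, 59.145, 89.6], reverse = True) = [89.6, 59.145, 56.1, 10.621, 0.094]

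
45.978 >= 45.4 True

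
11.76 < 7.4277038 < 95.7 False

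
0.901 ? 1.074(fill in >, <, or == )<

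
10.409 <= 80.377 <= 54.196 False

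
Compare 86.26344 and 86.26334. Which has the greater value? 86.26344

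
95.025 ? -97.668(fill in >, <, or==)>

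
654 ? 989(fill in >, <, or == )<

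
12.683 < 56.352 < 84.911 True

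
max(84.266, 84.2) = 84.266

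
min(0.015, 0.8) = 0.015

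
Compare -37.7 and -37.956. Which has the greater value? -37.7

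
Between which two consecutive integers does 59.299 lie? 59 and 60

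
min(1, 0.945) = 0.945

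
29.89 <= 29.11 False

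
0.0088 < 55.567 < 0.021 False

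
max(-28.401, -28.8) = -28.401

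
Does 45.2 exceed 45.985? No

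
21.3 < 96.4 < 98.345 True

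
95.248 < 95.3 True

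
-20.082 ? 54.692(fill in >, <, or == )<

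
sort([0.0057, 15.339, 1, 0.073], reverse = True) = [15.339, 1, 0.073, 0.0057]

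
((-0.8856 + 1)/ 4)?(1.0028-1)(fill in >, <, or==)>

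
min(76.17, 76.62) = 76.17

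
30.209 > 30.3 False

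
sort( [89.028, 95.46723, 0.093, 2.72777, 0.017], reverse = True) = [95.46723, 89.028, 2.72777, 0.093, 0.017]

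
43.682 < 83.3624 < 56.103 False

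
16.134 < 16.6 True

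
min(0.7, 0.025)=0.025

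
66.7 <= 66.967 True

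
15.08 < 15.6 True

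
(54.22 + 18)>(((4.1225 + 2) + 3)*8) False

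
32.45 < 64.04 True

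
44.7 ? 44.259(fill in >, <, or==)>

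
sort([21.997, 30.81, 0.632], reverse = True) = [30.81, 21.997, 0.632]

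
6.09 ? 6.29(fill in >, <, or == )<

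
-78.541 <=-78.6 False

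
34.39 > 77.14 False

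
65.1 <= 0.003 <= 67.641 False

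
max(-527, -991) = -527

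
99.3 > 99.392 False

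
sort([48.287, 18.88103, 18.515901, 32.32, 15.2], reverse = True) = [48.287, 32.32, 18.88103, 18.515901, 15.2]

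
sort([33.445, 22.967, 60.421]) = [22.967, 33.445, 60.421]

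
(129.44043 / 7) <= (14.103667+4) False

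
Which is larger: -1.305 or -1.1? -1.1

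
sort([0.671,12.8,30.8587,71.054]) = [0.671,12.8,30.8587,71.054]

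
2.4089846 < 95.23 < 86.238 False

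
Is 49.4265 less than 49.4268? Yes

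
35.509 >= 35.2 True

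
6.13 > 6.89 False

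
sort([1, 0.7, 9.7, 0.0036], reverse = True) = [9.7, 1, 0.7, 0.0036]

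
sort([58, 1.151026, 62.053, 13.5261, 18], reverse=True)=[62.053, 58, 18, 13.5261, 1.151026]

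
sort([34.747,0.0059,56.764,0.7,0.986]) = [0.0059,0.7,0.986,34.747,56.764]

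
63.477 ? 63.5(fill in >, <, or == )<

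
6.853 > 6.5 True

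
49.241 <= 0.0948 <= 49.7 False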